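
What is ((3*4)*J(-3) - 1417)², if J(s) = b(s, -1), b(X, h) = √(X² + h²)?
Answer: 2009329 - 34008*√10 ≈ 1.9018e+6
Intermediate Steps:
J(s) = √(1 + s²) (J(s) = √(s² + (-1)²) = √(s² + 1) = √(1 + s²))
((3*4)*J(-3) - 1417)² = ((3*4)*√(1 + (-3)²) - 1417)² = (12*√(1 + 9) - 1417)² = (12*√10 - 1417)² = (-1417 + 12*√10)²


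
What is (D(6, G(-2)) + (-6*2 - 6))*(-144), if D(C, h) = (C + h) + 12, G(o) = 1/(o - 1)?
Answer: 48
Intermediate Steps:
G(o) = 1/(-1 + o)
D(C, h) = 12 + C + h
(D(6, G(-2)) + (-6*2 - 6))*(-144) = ((12 + 6 + 1/(-1 - 2)) + (-6*2 - 6))*(-144) = ((12 + 6 + 1/(-3)) + (-12 - 6))*(-144) = ((12 + 6 - ⅓) - 18)*(-144) = (53/3 - 18)*(-144) = -⅓*(-144) = 48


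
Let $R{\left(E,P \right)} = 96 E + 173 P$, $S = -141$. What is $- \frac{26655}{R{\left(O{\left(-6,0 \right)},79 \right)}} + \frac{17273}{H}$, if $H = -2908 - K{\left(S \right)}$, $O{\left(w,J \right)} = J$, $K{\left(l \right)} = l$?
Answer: $- \frac{309824476}{37816589} \approx -8.1928$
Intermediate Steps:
$H = -2767$ ($H = -2908 - -141 = -2908 + 141 = -2767$)
$- \frac{26655}{R{\left(O{\left(-6,0 \right)},79 \right)}} + \frac{17273}{H} = - \frac{26655}{96 \cdot 0 + 173 \cdot 79} + \frac{17273}{-2767} = - \frac{26655}{0 + 13667} + 17273 \left(- \frac{1}{2767}\right) = - \frac{26655}{13667} - \frac{17273}{2767} = - \frac{309824476}{37816589}$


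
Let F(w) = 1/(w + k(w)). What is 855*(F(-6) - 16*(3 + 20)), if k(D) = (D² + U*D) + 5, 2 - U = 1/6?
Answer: -2516835/8 ≈ -3.1460e+5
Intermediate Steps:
U = 11/6 (U = 2 - 1/6 = 2 - 1*⅙ = 2 - ⅙ = 11/6 ≈ 1.8333)
k(D) = 5 + D² + 11*D/6 (k(D) = (D² + 11*D/6) + 5 = 5 + D² + 11*D/6)
F(w) = 1/(5 + w² + 17*w/6) (F(w) = 1/(w + (5 + w² + 11*w/6)) = 1/(5 + w² + 17*w/6))
855*(F(-6) - 16*(3 + 20)) = 855*(6/(30 + 6*(-6)² + 17*(-6)) - 16*(3 + 20)) = 855*(6/(30 + 6*36 - 102) - 16*23) = 855*(6/(30 + 216 - 102) - 368) = 855*(6/144 - 368) = 855*(6*(1/144) - 368) = 855*(1/24 - 368) = 855*(-8831/24) = -2516835/8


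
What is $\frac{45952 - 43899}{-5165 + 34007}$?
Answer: $\frac{2053}{28842} \approx 0.071181$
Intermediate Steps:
$\frac{45952 - 43899}{-5165 + 34007} = \frac{2053}{28842}$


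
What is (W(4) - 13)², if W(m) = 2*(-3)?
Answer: 361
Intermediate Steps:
W(m) = -6
(W(4) - 13)² = (-6 - 13)² = (-19)² = 361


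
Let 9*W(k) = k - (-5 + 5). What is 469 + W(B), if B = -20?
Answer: 4201/9 ≈ 466.78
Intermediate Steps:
W(k) = k/9 (W(k) = (k - (-5 + 5))/9 = (k - 1*0)/9 = (k + 0)/9 = k/9)
469 + W(B) = 469 + (⅑)*(-20) = 469 - 20/9 = 4201/9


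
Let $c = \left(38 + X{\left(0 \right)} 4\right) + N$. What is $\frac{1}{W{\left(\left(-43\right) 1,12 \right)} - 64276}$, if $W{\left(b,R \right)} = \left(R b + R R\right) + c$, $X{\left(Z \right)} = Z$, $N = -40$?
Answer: $- \frac{1}{64650} \approx -1.5468 \cdot 10^{-5}$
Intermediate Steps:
$c = -2$ ($c = \left(38 + 0 \cdot 4\right) - 40 = \left(38 + 0\right) - 40 = 38 - 40 = -2$)
$W{\left(b,R \right)} = -2 + R^{2} + R b$ ($W{\left(b,R \right)} = \left(R b + R R\right) - 2 = \left(R b + R^{2}\right) - 2 = \left(R^{2} + R b\right) - 2 = -2 + R^{2} + R b$)
$\frac{1}{W{\left(\left(-43\right) 1,12 \right)} - 64276} = \frac{1}{\left(-2 + 12^{2} + 12 \left(\left(-43\right) 1\right)\right) - 64276} = \frac{1}{\left(-2 + 144 + 12 \left(-43\right)\right) - 64276} = \frac{1}{\left(-2 + 144 - 516\right) - 64276} = \frac{1}{-374 - 64276} = \frac{1}{-64650} = - \frac{1}{64650}$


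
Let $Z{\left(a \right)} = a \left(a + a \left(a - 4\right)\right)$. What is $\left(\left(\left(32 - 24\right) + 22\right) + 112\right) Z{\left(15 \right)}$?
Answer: $383400$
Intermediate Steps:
$Z{\left(a \right)} = a \left(a + a \left(-4 + a\right)\right)$
$\left(\left(\left(32 - 24\right) + 22\right) + 112\right) Z{\left(15 \right)} = \left(\left(\left(32 - 24\right) + 22\right) + 112\right) 15^{2} \left(-3 + 15\right) = \left(\left(8 + 22\right) + 112\right) 225 \cdot 12 = \left(30 + 112\right) 2700 = 142 \cdot 2700 = 383400$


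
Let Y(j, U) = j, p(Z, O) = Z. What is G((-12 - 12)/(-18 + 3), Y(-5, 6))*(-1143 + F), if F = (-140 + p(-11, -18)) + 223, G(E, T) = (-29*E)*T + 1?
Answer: -249543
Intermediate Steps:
G(E, T) = 1 - 29*E*T (G(E, T) = -29*E*T + 1 = 1 - 29*E*T)
F = 72 (F = (-140 - 11) + 223 = -151 + 223 = 72)
G((-12 - 12)/(-18 + 3), Y(-5, 6))*(-1143 + F) = (1 - 29*(-12 - 12)/(-18 + 3)*(-5))*(-1143 + 72) = (1 - 29*(-24/(-15))*(-5))*(-1071) = (1 - 29*(-24*(-1/15))*(-5))*(-1071) = (1 - 29*8/5*(-5))*(-1071) = (1 + 232)*(-1071) = 233*(-1071) = -249543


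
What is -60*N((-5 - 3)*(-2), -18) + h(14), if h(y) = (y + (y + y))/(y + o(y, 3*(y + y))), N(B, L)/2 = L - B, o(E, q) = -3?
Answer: 44922/11 ≈ 4083.8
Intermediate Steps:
N(B, L) = -2*B + 2*L (N(B, L) = 2*(L - B) = -2*B + 2*L)
h(y) = 3*y/(-3 + y) (h(y) = (y + (y + y))/(y - 3) = (y + 2*y)/(-3 + y) = (3*y)/(-3 + y) = 3*y/(-3 + y))
-60*N((-5 - 3)*(-2), -18) + h(14) = -60*(-2*(-5 - 3)*(-2) + 2*(-18)) + 3*14/(-3 + 14) = -60*(-(-16)*(-2) - 36) + 3*14/11 = -60*(-2*16 - 36) + 3*14*(1/11) = -60*(-32 - 36) + 42/11 = -60*(-68) + 42/11 = 4080 + 42/11 = 44922/11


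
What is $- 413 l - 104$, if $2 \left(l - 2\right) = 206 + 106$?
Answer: $-65358$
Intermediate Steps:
$l = 158$ ($l = 2 + \frac{206 + 106}{2} = 2 + \frac{1}{2} \cdot 312 = 2 + 156 = 158$)
$- 413 l - 104 = \left(-413\right) 158 - 104 = -65254 - 104 = -65358$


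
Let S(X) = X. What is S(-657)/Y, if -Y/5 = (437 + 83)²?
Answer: 657/1352000 ≈ 0.00048595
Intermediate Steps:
Y = -1352000 (Y = -5*(437 + 83)² = -5*520² = -5*270400 = -1352000)
S(-657)/Y = -657/(-1352000) = -657*(-1/1352000) = 657/1352000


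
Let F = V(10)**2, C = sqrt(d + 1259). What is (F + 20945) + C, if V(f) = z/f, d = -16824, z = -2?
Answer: 523626/25 + I*sqrt(15565) ≈ 20945.0 + 124.76*I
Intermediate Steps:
V(f) = -2/f
C = I*sqrt(15565) (C = sqrt(-16824 + 1259) = sqrt(-15565) = I*sqrt(15565) ≈ 124.76*I)
F = 1/25 (F = (-2/10)**2 = (-2*1/10)**2 = (-1/5)**2 = 1/25 ≈ 0.040000)
(F + 20945) + C = (1/25 + 20945) + I*sqrt(15565) = 523626/25 + I*sqrt(15565)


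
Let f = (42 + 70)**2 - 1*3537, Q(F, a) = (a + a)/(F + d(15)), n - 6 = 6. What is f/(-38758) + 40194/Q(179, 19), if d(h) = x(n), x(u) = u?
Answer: 148773458333/736402 ≈ 2.0203e+5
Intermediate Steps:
n = 12 (n = 6 + 6 = 12)
d(h) = 12
Q(F, a) = 2*a/(12 + F) (Q(F, a) = (a + a)/(F + 12) = (2*a)/(12 + F) = 2*a/(12 + F))
f = 9007 (f = 112**2 - 3537 = 12544 - 3537 = 9007)
f/(-38758) + 40194/Q(179, 19) = 9007/(-38758) + 40194/((2*19/(12 + 179))) = 9007*(-1/38758) + 40194/((2*19/191)) = -9007/38758 + 40194/((2*19*(1/191))) = -9007/38758 + 40194/(38/191) = -9007/38758 + 40194*(191/38) = -9007/38758 + 3838527/19 = 148773458333/736402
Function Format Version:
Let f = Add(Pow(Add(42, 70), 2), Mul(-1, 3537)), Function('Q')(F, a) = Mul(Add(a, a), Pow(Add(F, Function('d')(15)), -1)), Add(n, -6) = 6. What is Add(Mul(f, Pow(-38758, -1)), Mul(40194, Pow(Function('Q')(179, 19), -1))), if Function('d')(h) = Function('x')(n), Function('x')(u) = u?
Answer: Rational(148773458333, 736402) ≈ 2.0203e+5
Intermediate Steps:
n = 12 (n = Add(6, 6) = 12)
Function('d')(h) = 12
Function('Q')(F, a) = Mul(2, a, Pow(Add(12, F), -1)) (Function('Q')(F, a) = Mul(Add(a, a), Pow(Add(F, 12), -1)) = Mul(Mul(2, a), Pow(Add(12, F), -1)) = Mul(2, a, Pow(Add(12, F), -1)))
f = 9007 (f = Add(Pow(112, 2), -3537) = Add(12544, -3537) = 9007)
Add(Mul(f, Pow(-38758, -1)), Mul(40194, Pow(Function('Q')(179, 19), -1))) = Add(Mul(9007, Pow(-38758, -1)), Mul(40194, Pow(Mul(2, 19, Pow(Add(12, 179), -1)), -1))) = Add(Mul(9007, Rational(-1, 38758)), Mul(40194, Pow(Mul(2, 19, Pow(191, -1)), -1))) = Add(Rational(-9007, 38758), Mul(40194, Pow(Mul(2, 19, Rational(1, 191)), -1))) = Add(Rational(-9007, 38758), Mul(40194, Pow(Rational(38, 191), -1))) = Add(Rational(-9007, 38758), Mul(40194, Rational(191, 38))) = Add(Rational(-9007, 38758), Rational(3838527, 19)) = Rational(148773458333, 736402)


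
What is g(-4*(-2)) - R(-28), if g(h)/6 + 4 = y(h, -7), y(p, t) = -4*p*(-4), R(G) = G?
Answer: 772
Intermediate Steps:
y(p, t) = 16*p
g(h) = -24 + 96*h (g(h) = -24 + 6*(16*h) = -24 + 96*h)
g(-4*(-2)) - R(-28) = (-24 + 96*(-4*(-2))) - 1*(-28) = (-24 + 96*8) + 28 = (-24 + 768) + 28 = 744 + 28 = 772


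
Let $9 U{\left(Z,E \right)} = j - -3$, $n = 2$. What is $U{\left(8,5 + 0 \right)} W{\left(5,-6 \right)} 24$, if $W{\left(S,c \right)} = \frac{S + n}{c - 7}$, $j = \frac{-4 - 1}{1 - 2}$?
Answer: $- \frac{448}{39} \approx -11.487$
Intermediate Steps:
$j = 5$ ($j = - \frac{5}{-1} = \left(-5\right) \left(-1\right) = 5$)
$W{\left(S,c \right)} = \frac{2 + S}{-7 + c}$ ($W{\left(S,c \right)} = \frac{S + 2}{c - 7} = \frac{2 + S}{-7 + c}$)
$U{\left(Z,E \right)} = \frac{8}{9}$ ($U{\left(Z,E \right)} = \frac{5 - -3}{9} = \frac{5 + 3}{9} = \frac{1}{9} \cdot 8 = \frac{8}{9}$)
$U{\left(8,5 + 0 \right)} W{\left(5,-6 \right)} 24 = \frac{8 \frac{2 + 5}{-7 - 6}}{9} \cdot 24 = \frac{8 \frac{1}{-13} \cdot 7}{9} \cdot 24 = \frac{8 \left(\left(- \frac{1}{13}\right) 7\right)}{9} \cdot 24 = \frac{8}{9} \left(- \frac{7}{13}\right) 24 = \left(- \frac{56}{117}\right) 24 = - \frac{448}{39}$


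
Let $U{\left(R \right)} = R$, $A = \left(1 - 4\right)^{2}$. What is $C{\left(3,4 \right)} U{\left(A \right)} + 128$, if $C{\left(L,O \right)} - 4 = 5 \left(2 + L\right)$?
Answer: $389$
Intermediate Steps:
$C{\left(L,O \right)} = 14 + 5 L$ ($C{\left(L,O \right)} = 4 + 5 \left(2 + L\right) = 4 + \left(10 + 5 L\right) = 14 + 5 L$)
$A = 9$ ($A = \left(-3\right)^{2} = 9$)
$C{\left(3,4 \right)} U{\left(A \right)} + 128 = \left(14 + 5 \cdot 3\right) 9 + 128 = \left(14 + 15\right) 9 + 128 = 29 \cdot 9 + 128 = 261 + 128 = 389$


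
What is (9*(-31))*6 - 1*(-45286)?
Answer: 43612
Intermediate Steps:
(9*(-31))*6 - 1*(-45286) = -279*6 + 45286 = -1674 + 45286 = 43612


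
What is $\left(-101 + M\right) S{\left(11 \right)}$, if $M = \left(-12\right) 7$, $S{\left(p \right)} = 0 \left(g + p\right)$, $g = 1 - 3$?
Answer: $0$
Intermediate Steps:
$g = -2$ ($g = 1 - 3 = -2$)
$S{\left(p \right)} = 0$ ($S{\left(p \right)} = 0 \left(-2 + p\right) = 0$)
$M = -84$
$\left(-101 + M\right) S{\left(11 \right)} = \left(-101 - 84\right) 0 = \left(-185\right) 0 = 0$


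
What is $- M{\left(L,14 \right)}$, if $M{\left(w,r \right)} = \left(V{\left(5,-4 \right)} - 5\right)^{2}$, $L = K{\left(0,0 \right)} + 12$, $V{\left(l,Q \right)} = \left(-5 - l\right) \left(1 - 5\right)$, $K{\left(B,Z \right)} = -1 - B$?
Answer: $-1225$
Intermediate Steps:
$V{\left(l,Q \right)} = 20 + 4 l$ ($V{\left(l,Q \right)} = \left(-5 - l\right) \left(-4\right) = 20 + 4 l$)
$L = 11$ ($L = \left(-1 - 0\right) + 12 = \left(-1 + 0\right) + 12 = -1 + 12 = 11$)
$M{\left(w,r \right)} = 1225$ ($M{\left(w,r \right)} = \left(\left(20 + 4 \cdot 5\right) - 5\right)^{2} = \left(\left(20 + 20\right) - 5\right)^{2} = \left(40 - 5\right)^{2} = 35^{2} = 1225$)
$- M{\left(L,14 \right)} = \left(-1\right) 1225 = -1225$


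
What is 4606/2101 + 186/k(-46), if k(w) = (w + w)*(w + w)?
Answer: 19687985/8891432 ≈ 2.2143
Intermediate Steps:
k(w) = 4*w**2 (k(w) = (2*w)*(2*w) = 4*w**2)
4606/2101 + 186/k(-46) = 4606/2101 + 186/((4*(-46)**2)) = 4606*(1/2101) + 186/((4*2116)) = 4606/2101 + 186/8464 = 4606/2101 + 186*(1/8464) = 4606/2101 + 93/4232 = 19687985/8891432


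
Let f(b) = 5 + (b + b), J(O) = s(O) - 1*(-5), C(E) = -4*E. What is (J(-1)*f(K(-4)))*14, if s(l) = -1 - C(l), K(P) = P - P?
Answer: 0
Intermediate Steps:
K(P) = 0
s(l) = -1 + 4*l (s(l) = -1 - (-4)*l = -1 + 4*l)
J(O) = 4 + 4*O (J(O) = (-1 + 4*O) - 1*(-5) = (-1 + 4*O) + 5 = 4 + 4*O)
f(b) = 5 + 2*b
(J(-1)*f(K(-4)))*14 = ((4 + 4*(-1))*(5 + 2*0))*14 = ((4 - 4)*(5 + 0))*14 = (0*5)*14 = 0*14 = 0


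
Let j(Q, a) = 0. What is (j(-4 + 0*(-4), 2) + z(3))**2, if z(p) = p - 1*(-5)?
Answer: 64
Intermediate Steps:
z(p) = 5 + p (z(p) = p + 5 = 5 + p)
(j(-4 + 0*(-4), 2) + z(3))**2 = (0 + (5 + 3))**2 = (0 + 8)**2 = 8**2 = 64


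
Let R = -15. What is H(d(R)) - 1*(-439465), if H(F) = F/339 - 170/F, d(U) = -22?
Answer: 1638793558/3729 ≈ 4.3947e+5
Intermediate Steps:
H(F) = -170/F + F/339 (H(F) = F*(1/339) - 170/F = F/339 - 170/F = -170/F + F/339)
H(d(R)) - 1*(-439465) = (-170/(-22) + (1/339)*(-22)) - 1*(-439465) = (-170*(-1/22) - 22/339) + 439465 = (85/11 - 22/339) + 439465 = 28573/3729 + 439465 = 1638793558/3729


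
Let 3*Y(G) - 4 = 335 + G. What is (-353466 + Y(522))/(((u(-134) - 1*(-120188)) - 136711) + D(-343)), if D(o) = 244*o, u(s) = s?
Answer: 353179/100349 ≈ 3.5195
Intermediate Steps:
Y(G) = 113 + G/3 (Y(G) = 4/3 + (335 + G)/3 = 4/3 + (335/3 + G/3) = 113 + G/3)
(-353466 + Y(522))/(((u(-134) - 1*(-120188)) - 136711) + D(-343)) = (-353466 + (113 + (1/3)*522))/(((-134 - 1*(-120188)) - 136711) + 244*(-343)) = (-353466 + (113 + 174))/(((-134 + 120188) - 136711) - 83692) = (-353466 + 287)/((120054 - 136711) - 83692) = -353179/(-16657 - 83692) = -353179/(-100349) = -353179*(-1/100349) = 353179/100349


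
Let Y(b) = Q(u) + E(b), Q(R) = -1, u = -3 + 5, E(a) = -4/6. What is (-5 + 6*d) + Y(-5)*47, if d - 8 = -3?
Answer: -160/3 ≈ -53.333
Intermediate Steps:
d = 5 (d = 8 - 3 = 5)
E(a) = -⅔ (E(a) = -4*⅙ = -⅔)
u = 2
Y(b) = -5/3 (Y(b) = -1 - ⅔ = -5/3)
(-5 + 6*d) + Y(-5)*47 = (-5 + 6*5) - 5/3*47 = (-5 + 30) - 235/3 = 25 - 235/3 = -160/3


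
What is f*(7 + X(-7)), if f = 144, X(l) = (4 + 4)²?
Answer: 10224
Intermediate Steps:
X(l) = 64 (X(l) = 8² = 64)
f*(7 + X(-7)) = 144*(7 + 64) = 144*71 = 10224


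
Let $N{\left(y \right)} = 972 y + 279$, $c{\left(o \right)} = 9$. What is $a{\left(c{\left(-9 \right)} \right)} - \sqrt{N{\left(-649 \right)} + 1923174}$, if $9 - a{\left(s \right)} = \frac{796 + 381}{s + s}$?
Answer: $- \frac{1015}{18} - 15 \sqrt{5745} \approx -1193.3$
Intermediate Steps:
$N{\left(y \right)} = 279 + 972 y$
$a{\left(s \right)} = 9 - \frac{1177}{2 s}$ ($a{\left(s \right)} = 9 - \frac{796 + 381}{s + s} = 9 - \frac{1177}{2 s}$)
$a{\left(c{\left(-9 \right)} \right)} - \sqrt{N{\left(-649 \right)} + 1923174} = \left(9 - \frac{1177}{2 \cdot 9}\right) - \sqrt{\left(279 + 972 \left(-649\right)\right) + 1923174} = \left(9 - \frac{1177}{18}\right) - \sqrt{\left(279 - 630828\right) + 1923174} = \left(9 - \frac{1177}{18}\right) - \sqrt{-630549 + 1923174} = - \frac{1015}{18} - \sqrt{1292625} = - \frac{1015}{18} - 15 \sqrt{5745}$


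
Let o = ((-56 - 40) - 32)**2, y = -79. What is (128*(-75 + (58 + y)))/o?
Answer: -3/4 ≈ -0.75000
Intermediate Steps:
o = 16384 (o = (-96 - 32)**2 = (-128)**2 = 16384)
(128*(-75 + (58 + y)))/o = (128*(-75 + (58 - 79)))/16384 = (128*(-75 - 21))*(1/16384) = (128*(-96))*(1/16384) = -12288*1/16384 = -3/4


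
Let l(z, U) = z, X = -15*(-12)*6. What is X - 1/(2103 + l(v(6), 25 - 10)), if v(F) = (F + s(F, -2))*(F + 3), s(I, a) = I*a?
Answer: 2212919/2049 ≈ 1080.0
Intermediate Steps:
X = 1080 (X = 180*6 = 1080)
v(F) = -F*(3 + F) (v(F) = (F + F*(-2))*(F + 3) = (F - 2*F)*(3 + F) = (-F)*(3 + F) = -F*(3 + F))
X - 1/(2103 + l(v(6), 25 - 10)) = 1080 - 1/(2103 + 6*(-3 - 1*6)) = 1080 - 1/(2103 + 6*(-3 - 6)) = 1080 - 1/(2103 + 6*(-9)) = 1080 - 1/(2103 - 54) = 1080 - 1/2049 = 2212919/2049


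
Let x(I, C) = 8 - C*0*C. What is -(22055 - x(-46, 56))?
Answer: -22047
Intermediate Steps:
x(I, C) = 8 (x(I, C) = 8 - 0*C = 8 - 1*0 = 8 + 0 = 8)
-(22055 - x(-46, 56)) = -(22055 - 1*8) = -(22055 - 8) = -1*22047 = -22047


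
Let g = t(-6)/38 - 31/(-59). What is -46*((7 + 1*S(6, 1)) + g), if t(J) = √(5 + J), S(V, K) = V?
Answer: -36708/59 - 23*I/19 ≈ -622.17 - 1.2105*I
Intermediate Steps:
g = 31/59 + I/38 (g = √(5 - 6)/38 - 31/(-59) = √(-1)*(1/38) - 31*(-1/59) = I*(1/38) + 31/59 = I/38 + 31/59 = 31/59 + I/38 ≈ 0.52542 + 0.026316*I)
-46*((7 + 1*S(6, 1)) + g) = -46*((7 + 1*6) + (31/59 + I/38)) = -46*((7 + 6) + (31/59 + I/38)) = -46*(13 + (31/59 + I/38)) = -46*(798/59 + I/38) = -36708/59 - 23*I/19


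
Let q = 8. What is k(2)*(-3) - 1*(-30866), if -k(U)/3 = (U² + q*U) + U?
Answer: 31064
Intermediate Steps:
k(U) = -27*U - 3*U² (k(U) = -3*((U² + 8*U) + U) = -3*(U² + 9*U) = -27*U - 3*U²)
k(2)*(-3) - 1*(-30866) = -3*2*(9 + 2)*(-3) - 1*(-30866) = -3*2*11*(-3) + 30866 = -66*(-3) + 30866 = 198 + 30866 = 31064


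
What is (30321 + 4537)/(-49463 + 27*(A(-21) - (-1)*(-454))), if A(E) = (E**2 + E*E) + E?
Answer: -17429/19237 ≈ -0.90601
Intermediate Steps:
A(E) = E + 2*E**2 (A(E) = (E**2 + E**2) + E = 2*E**2 + E = E + 2*E**2)
(30321 + 4537)/(-49463 + 27*(A(-21) - (-1)*(-454))) = (30321 + 4537)/(-49463 + 27*(-21*(1 + 2*(-21)) - (-1)*(-454))) = 34858/(-49463 + 27*(-21*(1 - 42) - 1*454)) = 34858/(-49463 + 27*(-21*(-41) - 454)) = 34858/(-49463 + 27*(861 - 454)) = 34858/(-49463 + 27*407) = 34858/(-49463 + 10989) = 34858/(-38474) = 34858*(-1/38474) = -17429/19237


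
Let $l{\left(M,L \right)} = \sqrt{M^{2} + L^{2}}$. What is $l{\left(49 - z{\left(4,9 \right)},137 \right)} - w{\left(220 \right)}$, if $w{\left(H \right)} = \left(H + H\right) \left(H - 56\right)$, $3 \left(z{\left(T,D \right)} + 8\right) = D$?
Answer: $-72160 + \sqrt{21685} \approx -72013.0$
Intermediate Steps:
$z{\left(T,D \right)} = -8 + \frac{D}{3}$
$w{\left(H \right)} = 2 H \left(-56 + H\right)$
$l{\left(M,L \right)} = \sqrt{L^{2} + M^{2}}$
$l{\left(49 - z{\left(4,9 \right)},137 \right)} - w{\left(220 \right)} = \sqrt{137^{2} + \left(49 - \left(-8 + \frac{1}{3} \cdot 9\right)\right)^{2}} - 2 \cdot 220 \left(-56 + 220\right) = \sqrt{18769 + \left(49 - \left(-8 + 3\right)\right)^{2}} - 2 \cdot 220 \cdot 164 = \sqrt{18769 + \left(49 - -5\right)^{2}} - 72160 = \sqrt{18769 + \left(49 + 5\right)^{2}} - 72160 = \sqrt{18769 + 54^{2}} - 72160 = \sqrt{18769 + 2916} - 72160 = \sqrt{21685} - 72160 = -72160 + \sqrt{21685}$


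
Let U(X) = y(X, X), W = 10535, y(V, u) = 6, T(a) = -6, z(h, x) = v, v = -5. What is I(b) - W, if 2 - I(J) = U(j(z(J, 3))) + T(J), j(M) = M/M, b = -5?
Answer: -10533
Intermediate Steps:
z(h, x) = -5
j(M) = 1
U(X) = 6
I(J) = 2 (I(J) = 2 - (6 - 6) = 2 - 1*0 = 2 + 0 = 2)
I(b) - W = 2 - 1*10535 = 2 - 10535 = -10533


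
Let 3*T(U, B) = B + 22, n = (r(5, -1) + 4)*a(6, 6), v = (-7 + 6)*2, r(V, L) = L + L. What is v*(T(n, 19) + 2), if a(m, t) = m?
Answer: -94/3 ≈ -31.333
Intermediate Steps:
r(V, L) = 2*L
v = -2 (v = -1*2 = -2)
n = 12 (n = (2*(-1) + 4)*6 = (-2 + 4)*6 = 2*6 = 12)
T(U, B) = 22/3 + B/3 (T(U, B) = (B + 22)/3 = (22 + B)/3 = 22/3 + B/3)
v*(T(n, 19) + 2) = -2*((22/3 + (⅓)*19) + 2) = -2*((22/3 + 19/3) + 2) = -2*(41/3 + 2) = -2*47/3 = -94/3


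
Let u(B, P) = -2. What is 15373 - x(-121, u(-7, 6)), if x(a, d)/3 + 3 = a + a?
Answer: 16108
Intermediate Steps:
x(a, d) = -9 + 6*a (x(a, d) = -9 + 3*(a + a) = -9 + 3*(2*a) = -9 + 6*a)
15373 - x(-121, u(-7, 6)) = 15373 - (-9 + 6*(-121)) = 15373 - (-9 - 726) = 15373 - 1*(-735) = 15373 + 735 = 16108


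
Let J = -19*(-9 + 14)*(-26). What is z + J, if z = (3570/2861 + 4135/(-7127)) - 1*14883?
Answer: -253091764156/20390347 ≈ -12412.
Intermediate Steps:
J = 2470 (J = -19*5*(-26) = -95*(-26) = 2470)
z = -303455921246/20390347 (z = (3570*(1/2861) + 4135*(-1/7127)) - 14883 = (3570/2861 - 4135/7127) - 14883 = 13613155/20390347 - 14883 = -303455921246/20390347 ≈ -14882.)
z + J = -303455921246/20390347 + 2470 = -253091764156/20390347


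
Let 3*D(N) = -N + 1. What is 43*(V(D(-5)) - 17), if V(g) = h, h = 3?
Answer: -602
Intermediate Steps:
D(N) = 1/3 - N/3 (D(N) = (-N + 1)/3 = (1 - N)/3 = 1/3 - N/3)
V(g) = 3
43*(V(D(-5)) - 17) = 43*(3 - 17) = 43*(-14) = -602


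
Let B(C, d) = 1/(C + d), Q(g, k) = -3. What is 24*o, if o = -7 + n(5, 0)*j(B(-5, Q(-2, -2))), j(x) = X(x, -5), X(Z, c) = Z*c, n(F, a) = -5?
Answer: -243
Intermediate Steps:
j(x) = -5*x (j(x) = x*(-5) = -5*x)
o = -81/8 (o = -7 - (-25)/(-5 - 3) = -7 - (-25)/(-8) = -7 - (-25)*(-1)/8 = -7 - 5*5/8 = -7 - 25/8 = -81/8 ≈ -10.125)
24*o = 24*(-81/8) = -243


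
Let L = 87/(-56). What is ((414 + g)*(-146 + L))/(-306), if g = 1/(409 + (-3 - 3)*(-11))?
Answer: 232132459/1162800 ≈ 199.63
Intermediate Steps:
L = -87/56 (L = 87*(-1/56) = -87/56 ≈ -1.5536)
g = 1/475 (g = 1/(409 - 6*(-11)) = 1/(409 + 66) = 1/475 ≈ 0.0021053)
((414 + g)*(-146 + L))/(-306) = ((414 + 1/475)*(-146 - 87/56))/(-306) = ((196651/475)*(-8263/56))*(-1/306) = -232132459/3800*(-1/306) = 232132459/1162800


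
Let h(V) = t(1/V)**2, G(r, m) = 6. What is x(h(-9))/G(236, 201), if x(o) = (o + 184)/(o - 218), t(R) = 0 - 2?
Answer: -47/321 ≈ -0.14642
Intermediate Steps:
t(R) = -2
h(V) = 4 (h(V) = (-2)**2 = 4)
x(o) = (184 + o)/(-218 + o)
x(h(-9))/G(236, 201) = ((184 + 4)/(-218 + 4))/6 = (188/(-214))*(1/6) = -1/214*188*(1/6) = -94/107*1/6 = -47/321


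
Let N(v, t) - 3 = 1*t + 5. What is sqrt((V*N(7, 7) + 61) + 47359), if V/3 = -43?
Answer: sqrt(45485) ≈ 213.27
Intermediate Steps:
V = -129 (V = 3*(-43) = -129)
N(v, t) = 8 + t (N(v, t) = 3 + (1*t + 5) = 3 + (t + 5) = 3 + (5 + t) = 8 + t)
sqrt((V*N(7, 7) + 61) + 47359) = sqrt((-129*(8 + 7) + 61) + 47359) = sqrt((-129*15 + 61) + 47359) = sqrt((-1935 + 61) + 47359) = sqrt(-1874 + 47359) = sqrt(45485)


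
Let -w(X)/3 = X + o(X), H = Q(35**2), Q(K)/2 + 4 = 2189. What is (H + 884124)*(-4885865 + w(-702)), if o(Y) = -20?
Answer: -4339137259306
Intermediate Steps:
Q(K) = 4370 (Q(K) = -8 + 2*2189 = -8 + 4378 = 4370)
H = 4370
w(X) = 60 - 3*X (w(X) = -3*(X - 20) = -3*(-20 + X) = 60 - 3*X)
(H + 884124)*(-4885865 + w(-702)) = (4370 + 884124)*(-4885865 + (60 - 3*(-702))) = 888494*(-4885865 + (60 + 2106)) = 888494*(-4885865 + 2166) = 888494*(-4883699) = -4339137259306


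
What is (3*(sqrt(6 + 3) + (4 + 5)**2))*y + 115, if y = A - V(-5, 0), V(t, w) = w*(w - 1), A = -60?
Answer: -15005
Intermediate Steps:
V(t, w) = w*(-1 + w)
y = -60 (y = -60 - 0*(-1 + 0) = -60 - 0*(-1) = -60 - 1*0 = -60 + 0 = -60)
(3*(sqrt(6 + 3) + (4 + 5)**2))*y + 115 = (3*(sqrt(6 + 3) + (4 + 5)**2))*(-60) + 115 = (3*(sqrt(9) + 9**2))*(-60) + 115 = (3*(3 + 81))*(-60) + 115 = (3*84)*(-60) + 115 = 252*(-60) + 115 = -15120 + 115 = -15005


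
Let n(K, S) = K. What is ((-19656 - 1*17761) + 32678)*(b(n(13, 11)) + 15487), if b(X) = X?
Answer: -73454500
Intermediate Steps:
((-19656 - 1*17761) + 32678)*(b(n(13, 11)) + 15487) = ((-19656 - 1*17761) + 32678)*(13 + 15487) = ((-19656 - 17761) + 32678)*15500 = (-37417 + 32678)*15500 = -4739*15500 = -73454500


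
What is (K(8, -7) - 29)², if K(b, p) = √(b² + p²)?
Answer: (29 - √113)² ≈ 337.45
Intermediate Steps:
(K(8, -7) - 29)² = (√(8² + (-7)²) - 29)² = (√(64 + 49) - 29)² = (√113 - 29)² = (-29 + √113)²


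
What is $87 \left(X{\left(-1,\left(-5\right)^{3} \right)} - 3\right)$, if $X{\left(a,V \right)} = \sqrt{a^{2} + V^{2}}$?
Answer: $-261 + 87 \sqrt{15626} \approx 10614.0$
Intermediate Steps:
$X{\left(a,V \right)} = \sqrt{V^{2} + a^{2}}$
$87 \left(X{\left(-1,\left(-5\right)^{3} \right)} - 3\right) = 87 \left(\sqrt{\left(\left(-5\right)^{3}\right)^{2} + \left(-1\right)^{2}} - 3\right) = 87 \left(\sqrt{\left(-125\right)^{2} + 1} - 3\right) = 87 \left(\sqrt{15625 + 1} - 3\right) = 87 \left(\sqrt{15626} - 3\right) = 87 \left(-3 + \sqrt{15626}\right) = -261 + 87 \sqrt{15626}$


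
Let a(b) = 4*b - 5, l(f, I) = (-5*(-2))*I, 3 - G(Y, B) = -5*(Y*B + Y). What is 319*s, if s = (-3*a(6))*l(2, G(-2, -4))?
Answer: -6000390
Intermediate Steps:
G(Y, B) = 3 + 5*Y + 5*B*Y (G(Y, B) = 3 - (-5)*(Y*B + Y) = 3 - (-5)*(B*Y + Y) = 3 - (-5)*(Y + B*Y) = 3 - (-5*Y - 5*B*Y) = 3 + (5*Y + 5*B*Y) = 3 + 5*Y + 5*B*Y)
l(f, I) = 10*I
a(b) = -5 + 4*b
s = -18810 (s = (-3*(-5 + 4*6))*(10*(3 + 5*(-2) + 5*(-4)*(-2))) = (-3*(-5 + 24))*(10*(3 - 10 + 40)) = (-3*19)*(10*33) = -57*330 = -18810)
319*s = 319*(-18810) = -6000390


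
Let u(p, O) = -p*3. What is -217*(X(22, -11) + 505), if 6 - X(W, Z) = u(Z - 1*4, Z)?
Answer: -101122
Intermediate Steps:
u(p, O) = -3*p
X(W, Z) = -6 + 3*Z (X(W, Z) = 6 - (-3)*(Z - 1*4) = 6 - (-3)*(Z - 4) = 6 - (-3)*(-4 + Z) = 6 - (12 - 3*Z) = 6 + (-12 + 3*Z) = -6 + 3*Z)
-217*(X(22, -11) + 505) = -217*((-6 + 3*(-11)) + 505) = -217*((-6 - 33) + 505) = -217*(-39 + 505) = -217*466 = -101122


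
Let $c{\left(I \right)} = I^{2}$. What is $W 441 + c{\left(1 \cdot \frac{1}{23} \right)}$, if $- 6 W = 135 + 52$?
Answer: $- \frac{14541679}{1058} \approx -13745.0$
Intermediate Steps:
$W = - \frac{187}{6}$ ($W = - \frac{135 + 52}{6} = \left(- \frac{1}{6}\right) 187 = - \frac{187}{6} \approx -31.167$)
$W 441 + c{\left(1 \cdot \frac{1}{23} \right)} = \left(- \frac{187}{6}\right) 441 + \left(1 \cdot \frac{1}{23}\right)^{2} = - \frac{27489}{2} + \left(1 \cdot \frac{1}{23}\right)^{2} = - \frac{27489}{2} + \left(\frac{1}{23}\right)^{2} = - \frac{27489}{2} + \frac{1}{529} = - \frac{14541679}{1058}$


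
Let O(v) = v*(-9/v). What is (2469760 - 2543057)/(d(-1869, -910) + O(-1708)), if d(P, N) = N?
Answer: 73297/919 ≈ 79.757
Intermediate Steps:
O(v) = -9
(2469760 - 2543057)/(d(-1869, -910) + O(-1708)) = (2469760 - 2543057)/(-910 - 9) = -73297/(-919) = -73297*(-1/919) = 73297/919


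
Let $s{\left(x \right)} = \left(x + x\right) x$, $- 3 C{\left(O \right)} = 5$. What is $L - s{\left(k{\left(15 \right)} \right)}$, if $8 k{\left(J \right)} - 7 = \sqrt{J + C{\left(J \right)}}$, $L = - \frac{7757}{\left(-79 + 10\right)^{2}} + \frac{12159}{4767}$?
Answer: $- \frac{35501603}{34583904} - \frac{7 \sqrt{30}}{24} \approx -2.6241$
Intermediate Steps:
$C{\left(O \right)} = - \frac{5}{3}$ ($C{\left(O \right)} = \left(- \frac{1}{3}\right) 5 = - \frac{5}{3}$)
$L = \frac{995780}{1080747}$ ($L = - \frac{7757}{\left(-69\right)^{2}} + 12159 \cdot \frac{1}{4767} = - \frac{7757}{4761} + \frac{579}{227} = \frac{995780}{1080747} \approx 0.92138$)
$k{\left(J \right)} = \frac{7}{8} + \frac{\sqrt{- \frac{5}{3} + J}}{8}$ ($k{\left(J \right)} = \frac{7}{8} + \frac{\sqrt{J - \frac{5}{3}}}{8} = \frac{7}{8} + \frac{\sqrt{- \frac{5}{3} + J}}{8}$)
$s{\left(x \right)} = 2 x^{2}$ ($s{\left(x \right)} = 2 x x = 2 x^{2}$)
$L - s{\left(k{\left(15 \right)} \right)} = \frac{995780}{1080747} - 2 \left(\frac{7}{8} + \frac{\sqrt{-15 + 9 \cdot 15}}{24}\right)^{2} = \frac{995780}{1080747} - 2 \left(\frac{7}{8} + \frac{\sqrt{-15 + 135}}{24}\right)^{2} = \frac{995780}{1080747} - 2 \left(\frac{7}{8} + \frac{\sqrt{120}}{24}\right)^{2} = \frac{995780}{1080747} - 2 \left(\frac{7}{8} + \frac{2 \sqrt{30}}{24}\right)^{2} = \frac{995780}{1080747} - 2 \left(\frac{7}{8} + \frac{\sqrt{30}}{12}\right)^{2}$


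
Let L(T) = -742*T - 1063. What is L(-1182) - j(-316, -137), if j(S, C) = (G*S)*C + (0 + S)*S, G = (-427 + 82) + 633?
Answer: -11691971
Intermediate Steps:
G = 288 (G = -345 + 633 = 288)
L(T) = -1063 - 742*T
j(S, C) = S² + 288*C*S (j(S, C) = (288*S)*C + (0 + S)*S = 288*C*S + S*S = 288*C*S + S² = S² + 288*C*S)
L(-1182) - j(-316, -137) = (-1063 - 742*(-1182)) - (-316)*(-316 + 288*(-137)) = (-1063 + 877044) - (-316)*(-316 - 39456) = 875981 - (-316)*(-39772) = 875981 - 1*12567952 = 875981 - 12567952 = -11691971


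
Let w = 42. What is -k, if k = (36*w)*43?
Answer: -65016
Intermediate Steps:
k = 65016 (k = (36*42)*43 = 1512*43 = 65016)
-k = -1*65016 = -65016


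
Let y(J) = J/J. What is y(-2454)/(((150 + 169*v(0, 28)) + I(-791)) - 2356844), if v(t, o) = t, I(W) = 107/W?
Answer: -791/1864145061 ≈ -4.2432e-7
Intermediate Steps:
y(J) = 1
y(-2454)/(((150 + 169*v(0, 28)) + I(-791)) - 2356844) = 1/(((150 + 169*0) + 107/(-791)) - 2356844) = 1/(((150 + 0) + 107*(-1/791)) - 2356844) = 1/((150 - 107/791) - 2356844) = 1/(118543/791 - 2356844) = 1/(-1864145061/791) = 1*(-791/1864145061) = -791/1864145061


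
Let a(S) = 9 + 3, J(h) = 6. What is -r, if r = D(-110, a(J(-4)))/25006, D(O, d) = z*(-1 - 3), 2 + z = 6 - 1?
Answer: 6/12503 ≈ 0.00047988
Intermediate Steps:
z = 3 (z = -2 + (6 - 1) = -2 + 5 = 3)
a(S) = 12
D(O, d) = -12 (D(O, d) = 3*(-1 - 3) = 3*(-4) = -12)
r = -6/12503 (r = -12/25006 = -12*1/25006 = -6/12503 ≈ -0.00047988)
-r = -1*(-6/12503) = 6/12503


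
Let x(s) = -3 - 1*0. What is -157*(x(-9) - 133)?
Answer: 21352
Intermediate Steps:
x(s) = -3 (x(s) = -3 + 0 = -3)
-157*(x(-9) - 133) = -157*(-3 - 133) = -157*(-136) = 21352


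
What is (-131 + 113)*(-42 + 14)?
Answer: 504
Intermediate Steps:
(-131 + 113)*(-42 + 14) = -18*(-28) = 504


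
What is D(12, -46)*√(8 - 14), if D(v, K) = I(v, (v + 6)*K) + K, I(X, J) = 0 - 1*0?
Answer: -46*I*√6 ≈ -112.68*I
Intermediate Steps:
I(X, J) = 0 (I(X, J) = 0 + 0 = 0)
D(v, K) = K (D(v, K) = 0 + K = K)
D(12, -46)*√(8 - 14) = -46*√(8 - 14) = -46*I*√6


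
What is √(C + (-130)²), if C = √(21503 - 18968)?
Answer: √(16900 + 13*√15) ≈ 130.19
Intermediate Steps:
C = 13*√15 (C = √2535 = 13*√15 ≈ 50.349)
√(C + (-130)²) = √(13*√15 + (-130)²) = √(13*√15 + 16900) = √(16900 + 13*√15)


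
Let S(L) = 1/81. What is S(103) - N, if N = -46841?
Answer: 3794122/81 ≈ 46841.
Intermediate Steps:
S(L) = 1/81
S(103) - N = 1/81 - 1*(-46841) = 1/81 + 46841 = 3794122/81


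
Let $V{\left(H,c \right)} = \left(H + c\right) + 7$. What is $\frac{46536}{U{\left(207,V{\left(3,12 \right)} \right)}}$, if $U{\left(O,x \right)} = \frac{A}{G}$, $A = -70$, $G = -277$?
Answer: $\frac{920748}{5} \approx 1.8415 \cdot 10^{5}$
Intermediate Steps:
$V{\left(H,c \right)} = 7 + H + c$
$U{\left(O,x \right)} = \frac{70}{277}$ ($U{\left(O,x \right)} = - \frac{70}{-277} = \left(-70\right) \left(- \frac{1}{277}\right) = \frac{70}{277}$)
$\frac{46536}{U{\left(207,V{\left(3,12 \right)} \right)}} = \frac{46536}{\frac{70}{277}} = 46536 \cdot \frac{277}{70} = \frac{920748}{5}$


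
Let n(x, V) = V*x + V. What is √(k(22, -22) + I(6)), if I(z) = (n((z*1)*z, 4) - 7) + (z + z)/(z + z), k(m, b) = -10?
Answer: 2*√33 ≈ 11.489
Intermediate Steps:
n(x, V) = V + V*x
I(z) = -2 + 4*z² (I(z) = (4*(1 + (z*1)*z) - 7) + (z + z)/(z + z) = (4*(1 + z*z) - 7) + (2*z)/((2*z)) = (4*(1 + z²) - 7) + (2*z)*(1/(2*z)) = ((4 + 4*z²) - 7) + 1 = (-3 + 4*z²) + 1 = -2 + 4*z²)
√(k(22, -22) + I(6)) = √(-10 + (-2 + 4*6²)) = √(-10 + (-2 + 4*36)) = √(-10 + (-2 + 144)) = √(-10 + 142) = √132 = 2*√33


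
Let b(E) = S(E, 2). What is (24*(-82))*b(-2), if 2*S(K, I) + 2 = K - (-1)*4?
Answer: 0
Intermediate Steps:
S(K, I) = 1 + K/2 (S(K, I) = -1 + (K - (-1)*4)/2 = -1 + (K - 1*(-4))/2 = -1 + (K + 4)/2 = -1 + (4 + K)/2 = -1 + (2 + K/2) = 1 + K/2)
b(E) = 1 + E/2
(24*(-82))*b(-2) = (24*(-82))*(1 + (½)*(-2)) = -1968*(1 - 1) = -1968*0 = 0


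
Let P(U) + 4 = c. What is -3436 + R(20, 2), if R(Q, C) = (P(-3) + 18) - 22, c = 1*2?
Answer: -3442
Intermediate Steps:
c = 2
P(U) = -2 (P(U) = -4 + 2 = -2)
R(Q, C) = -6 (R(Q, C) = (-2 + 18) - 22 = 16 - 22 = -6)
-3436 + R(20, 2) = -3436 - 6 = -3442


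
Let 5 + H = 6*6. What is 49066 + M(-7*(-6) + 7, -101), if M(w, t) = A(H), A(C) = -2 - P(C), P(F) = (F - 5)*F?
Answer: 48258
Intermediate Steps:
H = 31 (H = -5 + 6*6 = -5 + 36 = 31)
P(F) = F*(-5 + F) (P(F) = (-5 + F)*F = F*(-5 + F))
A(C) = -2 - C*(-5 + C)
M(w, t) = -808 (M(w, t) = -2 - 1*31*(-5 + 31) = -2 - 1*31*26 = -2 - 806 = -808)
49066 + M(-7*(-6) + 7, -101) = 49066 - 808 = 48258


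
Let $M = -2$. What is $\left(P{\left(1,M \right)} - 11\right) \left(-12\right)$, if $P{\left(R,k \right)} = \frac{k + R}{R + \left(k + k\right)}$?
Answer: $128$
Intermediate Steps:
$P{\left(R,k \right)} = \frac{R + k}{R + 2 k}$
$\left(P{\left(1,M \right)} - 11\right) \left(-12\right) = \left(\frac{1 - 2}{1 + 2 \left(-2\right)} - 11\right) \left(-12\right) = \left(\frac{1}{1 - 4} \left(-1\right) - 11\right) \left(-12\right) = \left(\frac{1}{-3} \left(-1\right) - 11\right) \left(-12\right) = \left(\left(- \frac{1}{3}\right) \left(-1\right) - 11\right) \left(-12\right) = \left(\frac{1}{3} - 11\right) \left(-12\right) = \left(- \frac{32}{3}\right) \left(-12\right) = 128$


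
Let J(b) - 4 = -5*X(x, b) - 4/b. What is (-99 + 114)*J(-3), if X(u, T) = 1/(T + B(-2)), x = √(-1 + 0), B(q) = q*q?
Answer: 5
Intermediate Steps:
B(q) = q²
x = I (x = √(-1) = I ≈ 1.0*I)
X(u, T) = 1/(4 + T) (X(u, T) = 1/(T + (-2)²) = 1/(T + 4) = 1/(4 + T))
J(b) = 4 - 5/(4 + b) - 4/b (J(b) = 4 + (-5/(4 + b) - 4/b) = 4 - 5/(4 + b) - 4/b)
(-99 + 114)*J(-3) = (-99 + 114)*((-16 + 4*(-3)² + 7*(-3))/((-3)*(4 - 3))) = 15*(-⅓*(-16 + 4*9 - 21)/1) = 15*(-⅓*1*(-16 + 36 - 21)) = 15*(-⅓*1*(-1)) = 15*(⅓) = 5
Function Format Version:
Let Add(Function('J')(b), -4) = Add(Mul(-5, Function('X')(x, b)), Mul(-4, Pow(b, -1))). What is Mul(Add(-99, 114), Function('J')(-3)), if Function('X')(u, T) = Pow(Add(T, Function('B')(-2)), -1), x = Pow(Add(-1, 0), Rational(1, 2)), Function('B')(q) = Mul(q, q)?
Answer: 5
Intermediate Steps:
Function('B')(q) = Pow(q, 2)
x = I (x = Pow(-1, Rational(1, 2)) = I ≈ Mul(1.0000, I))
Function('X')(u, T) = Pow(Add(4, T), -1) (Function('X')(u, T) = Pow(Add(T, Pow(-2, 2)), -1) = Pow(Add(T, 4), -1) = Pow(Add(4, T), -1))
Function('J')(b) = Add(4, Mul(-5, Pow(Add(4, b), -1)), Mul(-4, Pow(b, -1))) (Function('J')(b) = Add(4, Add(Mul(-5, Pow(Add(4, b), -1)), Mul(-4, Pow(b, -1)))) = Add(4, Mul(-5, Pow(Add(4, b), -1)), Mul(-4, Pow(b, -1))))
Mul(Add(-99, 114), Function('J')(-3)) = Mul(Add(-99, 114), Mul(Pow(-3, -1), Pow(Add(4, -3), -1), Add(-16, Mul(4, Pow(-3, 2)), Mul(7, -3)))) = Mul(15, Mul(Rational(-1, 3), Pow(1, -1), Add(-16, Mul(4, 9), -21))) = Mul(15, Mul(Rational(-1, 3), 1, Add(-16, 36, -21))) = Mul(15, Mul(Rational(-1, 3), 1, -1)) = Mul(15, Rational(1, 3)) = 5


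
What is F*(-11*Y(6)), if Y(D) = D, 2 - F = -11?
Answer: -858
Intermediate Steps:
F = 13 (F = 2 - 1*(-11) = 2 + 11 = 13)
F*(-11*Y(6)) = 13*(-11*6) = 13*(-66) = -858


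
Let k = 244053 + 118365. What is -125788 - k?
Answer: -488206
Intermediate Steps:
k = 362418
-125788 - k = -125788 - 1*362418 = -125788 - 362418 = -488206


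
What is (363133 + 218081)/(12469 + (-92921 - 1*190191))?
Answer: -581214/270643 ≈ -2.1475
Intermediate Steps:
(363133 + 218081)/(12469 + (-92921 - 1*190191)) = 581214/(12469 + (-92921 - 190191)) = 581214/(12469 - 283112) = 581214/(-270643) = 581214*(-1/270643) = -581214/270643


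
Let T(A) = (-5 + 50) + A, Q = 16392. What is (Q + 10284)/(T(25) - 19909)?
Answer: -8892/6613 ≈ -1.3446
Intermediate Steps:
T(A) = 45 + A
(Q + 10284)/(T(25) - 19909) = (16392 + 10284)/((45 + 25) - 19909) = 26676/(70 - 19909) = 26676/(-19839) = 26676*(-1/19839) = -8892/6613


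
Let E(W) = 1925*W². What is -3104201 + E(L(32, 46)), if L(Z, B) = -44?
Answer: 622599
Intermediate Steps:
-3104201 + E(L(32, 46)) = -3104201 + 1925*(-44)² = -3104201 + 1925*1936 = -3104201 + 3726800 = 622599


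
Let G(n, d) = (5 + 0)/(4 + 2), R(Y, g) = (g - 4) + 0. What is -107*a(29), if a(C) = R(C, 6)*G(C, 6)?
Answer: -535/3 ≈ -178.33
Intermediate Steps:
R(Y, g) = -4 + g (R(Y, g) = (-4 + g) + 0 = -4 + g)
G(n, d) = ⅚ (G(n, d) = 5/6 = 5*(⅙) = ⅚)
a(C) = 5/3 (a(C) = (-4 + 6)*(⅚) = 2*(⅚) = 5/3)
-107*a(29) = -107*5/3 = -535/3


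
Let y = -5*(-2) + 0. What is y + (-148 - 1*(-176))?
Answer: 38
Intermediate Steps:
y = 10 (y = 10 + 0 = 10)
y + (-148 - 1*(-176)) = 10 + (-148 - 1*(-176)) = 10 + (-148 + 176) = 10 + 28 = 38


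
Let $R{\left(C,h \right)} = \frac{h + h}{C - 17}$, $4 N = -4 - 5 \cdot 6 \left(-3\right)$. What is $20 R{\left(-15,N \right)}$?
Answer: $- \frac{215}{8} \approx -26.875$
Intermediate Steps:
$N = \frac{43}{2}$ ($N = \frac{-4 - 5 \cdot 6 \left(-3\right)}{4} = \frac{-4 - -90}{4} = \frac{-4 + 90}{4} = \frac{1}{4} \cdot 86 = \frac{43}{2} \approx 21.5$)
$R{\left(C,h \right)} = \frac{2 h}{-17 + C}$
$20 R{\left(-15,N \right)} = 20 \cdot 2 \cdot \frac{43}{2} \frac{1}{-17 - 15} = 20 \cdot 2 \cdot \frac{43}{2} \frac{1}{-32} = 20 \cdot 2 \cdot \frac{43}{2} \left(- \frac{1}{32}\right) = 20 \left(- \frac{43}{32}\right) = - \frac{215}{8}$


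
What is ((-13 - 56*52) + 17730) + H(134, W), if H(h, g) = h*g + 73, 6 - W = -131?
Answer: 33236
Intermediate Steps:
W = 137 (W = 6 - 1*(-131) = 6 + 131 = 137)
H(h, g) = 73 + g*h (H(h, g) = g*h + 73 = 73 + g*h)
((-13 - 56*52) + 17730) + H(134, W) = ((-13 - 56*52) + 17730) + (73 + 137*134) = ((-13 - 2912) + 17730) + (73 + 18358) = (-2925 + 17730) + 18431 = 14805 + 18431 = 33236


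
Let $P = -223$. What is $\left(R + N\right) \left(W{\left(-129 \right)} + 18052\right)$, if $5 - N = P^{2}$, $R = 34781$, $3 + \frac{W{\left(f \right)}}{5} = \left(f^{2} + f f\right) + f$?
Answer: $-2746553286$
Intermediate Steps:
$W{\left(f \right)} = -15 + 5 f + 10 f^{2}$ ($W{\left(f \right)} = -15 + 5 \left(\left(f^{2} + f f\right) + f\right) = -15 + 5 \left(\left(f^{2} + f^{2}\right) + f\right) = -15 + 5 \left(2 f^{2} + f\right) = -15 + 5 \left(f + 2 f^{2}\right) = -15 + \left(5 f + 10 f^{2}\right) = -15 + 5 f + 10 f^{2}$)
$N = -49724$ ($N = 5 - \left(-223\right)^{2} = 5 - 49729 = -49724$)
$\left(R + N\right) \left(W{\left(-129 \right)} + 18052\right) = \left(34781 - 49724\right) \left(\left(-15 + 5 \left(-129\right) + 10 \left(-129\right)^{2}\right) + 18052\right) = - 14943 \left(\left(-15 - 645 + 10 \cdot 16641\right) + 18052\right) = - 14943 \left(\left(-15 - 645 + 166410\right) + 18052\right) = - 14943 \left(165750 + 18052\right) = \left(-14943\right) 183802 = -2746553286$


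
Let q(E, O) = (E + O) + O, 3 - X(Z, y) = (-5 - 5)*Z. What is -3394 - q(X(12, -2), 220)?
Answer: -3957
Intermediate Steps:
X(Z, y) = 3 + 10*Z (X(Z, y) = 3 - (-5 - 5)*Z = 3 - (-10)*Z = 3 + 10*Z)
q(E, O) = E + 2*O
-3394 - q(X(12, -2), 220) = -3394 - ((3 + 10*12) + 2*220) = -3394 - ((3 + 120) + 440) = -3394 - (123 + 440) = -3394 - 1*563 = -3394 - 563 = -3957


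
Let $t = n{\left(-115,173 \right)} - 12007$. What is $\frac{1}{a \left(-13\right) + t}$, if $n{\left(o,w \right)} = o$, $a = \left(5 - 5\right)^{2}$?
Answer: $- \frac{1}{12122} \approx -8.2495 \cdot 10^{-5}$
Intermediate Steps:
$a = 0$ ($a = 0^{2} = 0$)
$t = -12122$ ($t = -115 - 12007 = -12122$)
$\frac{1}{a \left(-13\right) + t} = \frac{1}{0 \left(-13\right) - 12122} = \frac{1}{0 - 12122} = \frac{1}{-12122} = - \frac{1}{12122}$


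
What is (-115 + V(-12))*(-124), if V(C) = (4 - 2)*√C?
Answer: 14260 - 496*I*√3 ≈ 14260.0 - 859.1*I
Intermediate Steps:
V(C) = 2*√C
(-115 + V(-12))*(-124) = (-115 + 2*√(-12))*(-124) = (-115 + 2*(2*I*√3))*(-124) = (-115 + 4*I*√3)*(-124) = 14260 - 496*I*√3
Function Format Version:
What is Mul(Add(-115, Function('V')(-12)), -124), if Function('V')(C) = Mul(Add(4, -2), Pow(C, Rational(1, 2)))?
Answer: Add(14260, Mul(-496, I, Pow(3, Rational(1, 2)))) ≈ Add(14260., Mul(-859.10, I))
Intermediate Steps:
Function('V')(C) = Mul(2, Pow(C, Rational(1, 2)))
Mul(Add(-115, Function('V')(-12)), -124) = Mul(Add(-115, Mul(2, Pow(-12, Rational(1, 2)))), -124) = Mul(Add(-115, Mul(2, Mul(2, I, Pow(3, Rational(1, 2))))), -124) = Mul(Add(-115, Mul(4, I, Pow(3, Rational(1, 2)))), -124) = Add(14260, Mul(-496, I, Pow(3, Rational(1, 2))))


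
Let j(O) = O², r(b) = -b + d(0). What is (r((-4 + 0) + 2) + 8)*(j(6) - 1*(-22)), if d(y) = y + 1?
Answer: 638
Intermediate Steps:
d(y) = 1 + y
r(b) = 1 - b (r(b) = -b + (1 + 0) = -b + 1 = 1 - b)
(r((-4 + 0) + 2) + 8)*(j(6) - 1*(-22)) = ((1 - ((-4 + 0) + 2)) + 8)*(6² - 1*(-22)) = ((1 - (-4 + 2)) + 8)*(36 + 22) = ((1 - 1*(-2)) + 8)*58 = ((1 + 2) + 8)*58 = (3 + 8)*58 = 11*58 = 638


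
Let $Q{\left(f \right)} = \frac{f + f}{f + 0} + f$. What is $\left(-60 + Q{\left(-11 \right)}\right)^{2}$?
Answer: $4761$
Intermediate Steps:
$Q{\left(f \right)} = 2 + f$ ($Q{\left(f \right)} = \frac{2 f}{f} + f = 2 + f$)
$\left(-60 + Q{\left(-11 \right)}\right)^{2} = \left(-60 + \left(2 - 11\right)\right)^{2} = \left(-60 - 9\right)^{2} = \left(-69\right)^{2} = 4761$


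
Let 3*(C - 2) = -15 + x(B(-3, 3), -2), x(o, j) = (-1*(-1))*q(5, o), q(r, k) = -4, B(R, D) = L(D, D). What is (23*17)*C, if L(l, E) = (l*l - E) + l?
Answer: -5083/3 ≈ -1694.3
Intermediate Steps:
L(l, E) = l + l² - E (L(l, E) = (l² - E) + l = l + l² - E)
B(R, D) = D² (B(R, D) = D + D² - D = D²)
x(o, j) = -4 (x(o, j) = -1*(-1)*(-4) = 1*(-4) = -4)
C = -13/3 (C = 2 + (-15 - 4)/3 = 2 + (⅓)*(-19) = 2 - 19/3 = -13/3 ≈ -4.3333)
(23*17)*C = (23*17)*(-13/3) = 391*(-13/3) = -5083/3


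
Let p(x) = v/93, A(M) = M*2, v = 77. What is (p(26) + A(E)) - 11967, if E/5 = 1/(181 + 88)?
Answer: -299356796/25017 ≈ -11966.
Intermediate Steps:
E = 5/269 (E = 5/(181 + 88) = 5/269 ≈ 0.018587)
A(M) = 2*M
p(x) = 77/93
(p(26) + A(E)) - 11967 = (77/93 + 2*(5/269)) - 11967 = (77/93 + 10/269) - 11967 = 21643/25017 - 11967 = -299356796/25017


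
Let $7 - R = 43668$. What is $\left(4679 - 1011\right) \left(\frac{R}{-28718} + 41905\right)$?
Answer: $\frac{2207166641134}{14359} \approx 1.5371 \cdot 10^{8}$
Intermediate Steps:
$R = -43661$ ($R = 7 - 43668 = -43661$)
$\left(4679 - 1011\right) \left(\frac{R}{-28718} + 41905\right) = \left(4679 - 1011\right) \left(- \frac{43661}{-28718} + 41905\right) = 3668 \left(\left(-43661\right) \left(- \frac{1}{28718}\right) + 41905\right) = 3668 \left(\frac{43661}{28718} + 41905\right) = 3668 \cdot \frac{1203471451}{28718} = \frac{2207166641134}{14359}$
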